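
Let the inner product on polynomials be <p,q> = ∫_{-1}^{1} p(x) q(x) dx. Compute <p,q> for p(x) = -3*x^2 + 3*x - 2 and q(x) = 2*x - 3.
<p,q> = 22

Expand the product: p(x)·q(x) = -6*x^3 + 15*x^2 - 13*x + 6.
∫_{-1}^{1} of each monomial x^k gives [2/(k+1) if k even, 0 if k odd]. Integrating term-by-term (or equivalently evaluating the antiderivative F(x) = -3*x^4/2 + 5*x^3 - 13*x^2/2 + 6*x at the endpoints):
  F(1) − F(−1) = 3 − (-19) = 22.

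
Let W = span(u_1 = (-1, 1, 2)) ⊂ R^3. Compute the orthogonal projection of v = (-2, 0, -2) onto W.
proj_W(v) = (1/3, -1/3, -2/3)

Set up U = [u_1 | ... | u_1] ∈ R^(3×1). The projector onto W = col(U) is P = U (U^T U)^(-1) U^T.
Compute U^T U =
  [6],
and U^T v = (-2).
Solve U^T U · c = U^T v for the coefficients: c = (-1/3). The projection is proj_W(v) = U c.
Check: (v - proj_W(v)) · u_1 = 0  (should be 0).
Result: proj_W(v) = (1/3, -1/3, -2/3).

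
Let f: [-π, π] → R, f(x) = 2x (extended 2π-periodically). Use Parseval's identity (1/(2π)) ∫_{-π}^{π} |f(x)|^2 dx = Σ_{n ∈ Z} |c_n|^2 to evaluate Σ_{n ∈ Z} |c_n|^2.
Σ |c_n|^2 = 4π^2/3

Expand and integrate term by term over [-π, π]:
  ∫ (2x)^2 dx = 4·(2π^3/3); ∫ 2·2·(0)·x dx = 0 (odd integrand); ∫ 0^2 dx = 0·2π.
So (1/(2π)) ∫_{-π}^{π} (2x)^2 dx = 4π^2/3 + 0 = 4π^2/3.
Parseval ⇒ Σ |c_n|^2 = 4π^2/3.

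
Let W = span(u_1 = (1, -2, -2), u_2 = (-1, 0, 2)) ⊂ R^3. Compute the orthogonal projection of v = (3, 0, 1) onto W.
proj_W(v) = (1/5, 0, -2/5)

Set up U = [u_1 | ... | u_2] ∈ R^(3×2). The projector onto W = col(U) is P = U (U^T U)^(-1) U^T.
Compute U^T U =
  [9, -5]
  [-5, 5],
and U^T v = (1, -1).
Solve U^T U · c = U^T v for the coefficients: c = (0, -1/5). The projection is proj_W(v) = U c.
Check: (v - proj_W(v)) · u_1 = 0  (should be 0).
Check: (v - proj_W(v)) · u_2 = 0  (should be 0).
Result: proj_W(v) = (1/5, 0, -2/5).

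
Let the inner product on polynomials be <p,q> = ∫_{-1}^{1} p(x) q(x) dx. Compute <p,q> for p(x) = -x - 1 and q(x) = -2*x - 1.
<p,q> = 10/3

Expand the product: p(x)·q(x) = 2*x^2 + 3*x + 1.
∫_{-1}^{1} of each monomial x^k gives [2/(k+1) if k even, 0 if k odd]. Integrating term-by-term (or equivalently evaluating the antiderivative F(x) = 2*x^3/3 + 3*x^2/2 + x at the endpoints):
  F(1) − F(−1) = 19/6 − (-1/6) = 10/3.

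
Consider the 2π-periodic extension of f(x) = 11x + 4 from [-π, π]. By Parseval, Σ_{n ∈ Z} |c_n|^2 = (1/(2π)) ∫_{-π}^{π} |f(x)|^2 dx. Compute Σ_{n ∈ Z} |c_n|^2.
Σ |c_n|^2 = 121π^2/3 + 16

Expand and integrate term by term over [-π, π]:
  ∫ (11x)^2 dx = 121·(2π^3/3); ∫ 2·11·(4)·x dx = 0 (odd integrand); ∫ 4^2 dx = 16·2π.
So (1/(2π)) ∫_{-π}^{π} (11x + 4)^2 dx = 121π^2/3 + 16 = 121π^2/3 + 16.
Parseval ⇒ Σ |c_n|^2 = 121π^2/3 + 16.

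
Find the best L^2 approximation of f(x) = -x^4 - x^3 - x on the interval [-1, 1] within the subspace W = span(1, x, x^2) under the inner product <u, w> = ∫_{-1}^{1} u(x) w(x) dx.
g(x) = -6*x^2/7 - 8*x/5 + 3/35

The best approximation g ∈ W is the orthogonal projection of f onto W. Writing g = a_0 + a_1 x + a_2 x^2, the coefficients solve the normal equations G · a = b where
  G_{ij} = <φ_i, φ_j> and b_i = <f, φ_i>, with φ_0 = 1, φ_1 = x, φ_2 = x^2.
G =
  [2, 0, 2/3]
  [0, 2/3, 0]
  [2/3, 0, 2/5],
b = (-2/5, -16/15, -2/7).
Solving gives a_0 = 3/35, a_1 = -8/5, a_2 = -6/7, so
  g(x) = -6*x^2/7 - 8*x/5 + 3/35.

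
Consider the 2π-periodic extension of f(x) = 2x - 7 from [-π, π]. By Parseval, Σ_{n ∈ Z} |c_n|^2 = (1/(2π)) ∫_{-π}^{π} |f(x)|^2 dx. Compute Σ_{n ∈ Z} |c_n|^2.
Σ |c_n|^2 = 4π^2/3 + 49

Expand and integrate term by term over [-π, π]:
  ∫ (2x)^2 dx = 4·(2π^3/3); ∫ 2·2·(-7)·x dx = 0 (odd integrand); ∫ (-7)^2 dx = 49·2π.
So (1/(2π)) ∫_{-π}^{π} (2x - 7)^2 dx = 4π^2/3 + 49 = 4π^2/3 + 49.
Parseval ⇒ Σ |c_n|^2 = 4π^2/3 + 49.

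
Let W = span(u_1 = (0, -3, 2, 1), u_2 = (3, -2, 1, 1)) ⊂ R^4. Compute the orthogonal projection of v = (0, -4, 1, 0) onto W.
proj_W(v) = (0, -3, 2, 1)

Set up U = [u_1 | ... | u_2] ∈ R^(4×2). The projector onto W = col(U) is P = U (U^T U)^(-1) U^T.
Compute U^T U =
  [14, 9]
  [9, 15],
and U^T v = (14, 9).
Solve U^T U · c = U^T v for the coefficients: c = (1, 0). The projection is proj_W(v) = U c.
Check: (v - proj_W(v)) · u_1 = 0  (should be 0).
Check: (v - proj_W(v)) · u_2 = 0  (should be 0).
Result: proj_W(v) = (0, -3, 2, 1).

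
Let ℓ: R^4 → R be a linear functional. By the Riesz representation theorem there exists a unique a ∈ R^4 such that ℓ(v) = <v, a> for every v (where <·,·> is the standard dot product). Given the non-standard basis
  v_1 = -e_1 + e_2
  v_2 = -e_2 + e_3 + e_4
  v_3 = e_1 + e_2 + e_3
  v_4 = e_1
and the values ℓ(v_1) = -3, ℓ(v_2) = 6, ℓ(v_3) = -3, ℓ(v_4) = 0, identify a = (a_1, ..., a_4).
a = (0, -3, 0, 3)

Write a = (a_1, ..., a_4) in the standard basis. For each basis vector v_i, ℓ(v_i) = <v_i, a> is a linear equation in the a_j's. Collect the n equations into a matrix system V a = ℓ, where row i of V is v_i (expressed in the standard basis). Since V is invertible (lower-triangular with 1s on the diagonal, up to permutation), solve by back-substitution:
  V =
[[-1, 1, 0, 0],
 [0, -1, 1, 1],
 [1, 1, 1, 0],
 [1, 0, 0, 0]]
  V a = (-3, 6, -3, 0)
Solving gives a = (0, -3, 0, 3).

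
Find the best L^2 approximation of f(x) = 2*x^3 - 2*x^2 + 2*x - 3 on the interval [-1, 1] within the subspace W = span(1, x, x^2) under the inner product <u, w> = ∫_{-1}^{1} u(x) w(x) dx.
g(x) = -2*x^2 + 16*x/5 - 3

The best approximation g ∈ W is the orthogonal projection of f onto W. Writing g = a_0 + a_1 x + a_2 x^2, the coefficients solve the normal equations G · a = b where
  G_{ij} = <φ_i, φ_j> and b_i = <f, φ_i>, with φ_0 = 1, φ_1 = x, φ_2 = x^2.
G =
  [2, 0, 2/3]
  [0, 2/3, 0]
  [2/3, 0, 2/5],
b = (-22/3, 32/15, -14/5).
Solving gives a_0 = -3, a_1 = 16/5, a_2 = -2, so
  g(x) = -2*x^2 + 16*x/5 - 3.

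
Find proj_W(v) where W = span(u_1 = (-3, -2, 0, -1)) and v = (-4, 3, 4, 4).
proj_W(v) = (-3/7, -2/7, 0, -1/7)

Set up U = [u_1 | ... | u_1] ∈ R^(4×1). The projector onto W = col(U) is P = U (U^T U)^(-1) U^T.
Compute U^T U =
  [14],
and U^T v = (2).
Solve U^T U · c = U^T v for the coefficients: c = (1/7). The projection is proj_W(v) = U c.
Check: (v - proj_W(v)) · u_1 = 0  (should be 0).
Result: proj_W(v) = (-3/7, -2/7, 0, -1/7).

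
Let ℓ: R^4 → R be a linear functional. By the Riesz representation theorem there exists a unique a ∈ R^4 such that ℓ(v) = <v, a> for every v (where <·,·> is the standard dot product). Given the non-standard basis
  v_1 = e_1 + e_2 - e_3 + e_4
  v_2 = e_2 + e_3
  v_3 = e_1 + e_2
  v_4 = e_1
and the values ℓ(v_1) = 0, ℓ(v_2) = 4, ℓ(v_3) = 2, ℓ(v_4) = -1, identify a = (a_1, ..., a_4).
a = (-1, 3, 1, -1)

Write a = (a_1, ..., a_4) in the standard basis. For each basis vector v_i, ℓ(v_i) = <v_i, a> is a linear equation in the a_j's. Collect the n equations into a matrix system V a = ℓ, where row i of V is v_i (expressed in the standard basis). Since V is invertible (lower-triangular with 1s on the diagonal, up to permutation), solve by back-substitution:
  V =
[[1, 1, -1, 1],
 [0, 1, 1, 0],
 [1, 1, 0, 0],
 [1, 0, 0, 0]]
  V a = (0, 4, 2, -1)
Solving gives a = (-1, 3, 1, -1).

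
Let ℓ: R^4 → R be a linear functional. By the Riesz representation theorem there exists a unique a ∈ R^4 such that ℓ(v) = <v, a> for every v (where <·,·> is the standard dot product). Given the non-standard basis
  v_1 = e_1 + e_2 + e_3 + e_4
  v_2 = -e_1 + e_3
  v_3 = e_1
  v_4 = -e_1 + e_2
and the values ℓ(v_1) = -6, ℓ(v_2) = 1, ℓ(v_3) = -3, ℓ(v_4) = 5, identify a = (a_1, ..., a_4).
a = (-3, 2, -2, -3)

Write a = (a_1, ..., a_4) in the standard basis. For each basis vector v_i, ℓ(v_i) = <v_i, a> is a linear equation in the a_j's. Collect the n equations into a matrix system V a = ℓ, where row i of V is v_i (expressed in the standard basis). Since V is invertible (lower-triangular with 1s on the diagonal, up to permutation), solve by back-substitution:
  V =
[[1, 1, 1, 1],
 [-1, 0, 1, 0],
 [1, 0, 0, 0],
 [-1, 1, 0, 0]]
  V a = (-6, 1, -3, 5)
Solving gives a = (-3, 2, -2, -3).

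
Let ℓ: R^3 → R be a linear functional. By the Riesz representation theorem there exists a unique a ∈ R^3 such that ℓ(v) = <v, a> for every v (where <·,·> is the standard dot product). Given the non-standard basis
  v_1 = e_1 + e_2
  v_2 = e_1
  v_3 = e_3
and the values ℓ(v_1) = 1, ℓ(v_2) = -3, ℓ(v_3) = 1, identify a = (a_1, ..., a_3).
a = (-3, 4, 1)

Write a = (a_1, ..., a_3) in the standard basis. For each basis vector v_i, ℓ(v_i) = <v_i, a> is a linear equation in the a_j's. Collect the n equations into a matrix system V a = ℓ, where row i of V is v_i (expressed in the standard basis). Since V is invertible (lower-triangular with 1s on the diagonal, up to permutation), solve by back-substitution:
  V =
[[1, 1, 0],
 [1, 0, 0],
 [0, 0, 1]]
  V a = (1, -3, 1)
Solving gives a = (-3, 4, 1).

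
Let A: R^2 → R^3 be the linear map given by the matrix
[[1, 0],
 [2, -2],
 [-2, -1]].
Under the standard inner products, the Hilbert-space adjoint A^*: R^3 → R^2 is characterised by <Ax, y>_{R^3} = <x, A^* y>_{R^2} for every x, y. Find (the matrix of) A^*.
A^* = A^T =
[[1, 2, -2],
 [0, -2, -1]]

For real matrices with standard dot products, the defining identity <Ax, y> = <x, A^* y> gives (Ax)^T y = x^T (A^*) y, i.e. x^T A^T y = x^T (A^*) y. Since this holds for all x, y, we must have A^* = A^T. Therefore
A^* =
[[1, 2, -2],
 [0, -2, -1]].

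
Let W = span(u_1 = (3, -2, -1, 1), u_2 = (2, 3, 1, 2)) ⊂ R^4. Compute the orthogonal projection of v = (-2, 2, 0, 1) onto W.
proj_W(v) = (-360/269, 539/269, 235/269, -28/269)

Set up U = [u_1 | ... | u_2] ∈ R^(4×2). The projector onto W = col(U) is P = U (U^T U)^(-1) U^T.
Compute U^T U =
  [15, 1]
  [1, 18],
and U^T v = (-9, 4).
Solve U^T U · c = U^T v for the coefficients: c = (-166/269, 69/269). The projection is proj_W(v) = U c.
Check: (v - proj_W(v)) · u_1 = 0  (should be 0).
Check: (v - proj_W(v)) · u_2 = 0  (should be 0).
Result: proj_W(v) = (-360/269, 539/269, 235/269, -28/269).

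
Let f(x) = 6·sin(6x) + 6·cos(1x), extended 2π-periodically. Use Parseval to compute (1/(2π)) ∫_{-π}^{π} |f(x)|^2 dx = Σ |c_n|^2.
Σ |c_n|^2 = 36

Expand |f|^2 and use orthogonality of {sin(nx), cos(mx)} on [-π, π]:
  ∫_{-π}^{π} sin(nx)^2 dx = π, ∫ cos(mx)^2 dx = π, and cross terms integrate to 0.
So ∫_{-π}^{π} f(x)^2 dx = 6^2 · π + 6^2 · π = (36 + 36)π.
Divide by 2π: (36 + 36)/2 = 36.
By Parseval, this equals Σ |c_n|^2.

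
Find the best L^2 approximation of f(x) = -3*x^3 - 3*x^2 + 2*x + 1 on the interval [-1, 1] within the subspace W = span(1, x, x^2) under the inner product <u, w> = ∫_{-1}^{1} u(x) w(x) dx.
g(x) = -3*x^2 + x/5 + 1

The best approximation g ∈ W is the orthogonal projection of f onto W. Writing g = a_0 + a_1 x + a_2 x^2, the coefficients solve the normal equations G · a = b where
  G_{ij} = <φ_i, φ_j> and b_i = <f, φ_i>, with φ_0 = 1, φ_1 = x, φ_2 = x^2.
G =
  [2, 0, 2/3]
  [0, 2/3, 0]
  [2/3, 0, 2/5],
b = (0, 2/15, -8/15).
Solving gives a_0 = 1, a_1 = 1/5, a_2 = -3, so
  g(x) = -3*x^2 + x/5 + 1.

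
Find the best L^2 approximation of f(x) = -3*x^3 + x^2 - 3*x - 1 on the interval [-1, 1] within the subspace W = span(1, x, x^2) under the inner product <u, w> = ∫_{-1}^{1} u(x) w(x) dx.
g(x) = x^2 - 24*x/5 - 1

The best approximation g ∈ W is the orthogonal projection of f onto W. Writing g = a_0 + a_1 x + a_2 x^2, the coefficients solve the normal equations G · a = b where
  G_{ij} = <φ_i, φ_j> and b_i = <f, φ_i>, with φ_0 = 1, φ_1 = x, φ_2 = x^2.
G =
  [2, 0, 2/3]
  [0, 2/3, 0]
  [2/3, 0, 2/5],
b = (-4/3, -16/5, -4/15).
Solving gives a_0 = -1, a_1 = -24/5, a_2 = 1, so
  g(x) = x^2 - 24*x/5 - 1.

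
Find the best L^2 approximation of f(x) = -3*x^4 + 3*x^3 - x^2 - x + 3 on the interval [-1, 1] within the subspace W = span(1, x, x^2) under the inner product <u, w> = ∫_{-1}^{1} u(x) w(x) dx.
g(x) = -25*x^2/7 + 4*x/5 + 114/35

The best approximation g ∈ W is the orthogonal projection of f onto W. Writing g = a_0 + a_1 x + a_2 x^2, the coefficients solve the normal equations G · a = b where
  G_{ij} = <φ_i, φ_j> and b_i = <f, φ_i>, with φ_0 = 1, φ_1 = x, φ_2 = x^2.
G =
  [2, 0, 2/3]
  [0, 2/3, 0]
  [2/3, 0, 2/5],
b = (62/15, 8/15, 26/35).
Solving gives a_0 = 114/35, a_1 = 4/5, a_2 = -25/7, so
  g(x) = -25*x^2/7 + 4*x/5 + 114/35.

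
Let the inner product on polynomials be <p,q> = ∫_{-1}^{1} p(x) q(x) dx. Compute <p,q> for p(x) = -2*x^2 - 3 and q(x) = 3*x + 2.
<p,q> = -44/3

Expand the product: p(x)·q(x) = -6*x^3 - 4*x^2 - 9*x - 6.
∫_{-1}^{1} of each monomial x^k gives [2/(k+1) if k even, 0 if k odd]. Integrating term-by-term (or equivalently evaluating the antiderivative F(x) = -3*x^4/2 - 4*x^3/3 - 9*x^2/2 - 6*x at the endpoints):
  F(1) − F(−1) = -40/3 − (4/3) = -44/3.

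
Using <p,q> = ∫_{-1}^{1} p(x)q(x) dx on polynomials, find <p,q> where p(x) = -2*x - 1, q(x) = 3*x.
<p,q> = -4

Expand the product: p(x)·q(x) = -6*x^2 - 3*x.
∫_{-1}^{1} of each monomial x^k gives [2/(k+1) if k even, 0 if k odd]. Integrating term-by-term (or equivalently evaluating the antiderivative F(x) = -2*x^3 - 3*x^2/2 at the endpoints):
  F(1) − F(−1) = -7/2 − (1/2) = -4.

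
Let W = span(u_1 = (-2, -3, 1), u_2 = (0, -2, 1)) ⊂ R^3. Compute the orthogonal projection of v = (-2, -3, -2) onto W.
proj_W(v) = (-18/7, -13/7, 2/7)

Set up U = [u_1 | ... | u_2] ∈ R^(3×2). The projector onto W = col(U) is P = U (U^T U)^(-1) U^T.
Compute U^T U =
  [14, 7]
  [7, 5],
and U^T v = (11, 4).
Solve U^T U · c = U^T v for the coefficients: c = (9/7, -1). The projection is proj_W(v) = U c.
Check: (v - proj_W(v)) · u_1 = 0  (should be 0).
Check: (v - proj_W(v)) · u_2 = 0  (should be 0).
Result: proj_W(v) = (-18/7, -13/7, 2/7).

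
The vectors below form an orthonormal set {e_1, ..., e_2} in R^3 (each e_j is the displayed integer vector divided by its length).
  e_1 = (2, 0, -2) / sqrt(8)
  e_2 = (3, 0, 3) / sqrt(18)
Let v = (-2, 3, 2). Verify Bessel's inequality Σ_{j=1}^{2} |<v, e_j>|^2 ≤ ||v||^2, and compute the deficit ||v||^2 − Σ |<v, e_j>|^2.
Σ |<v, e_j>|^2 = 8; ||v||^2 = 17; deficit = 9

Write each e_j = u_j / sqrt(<u_j, u_j>) where u_j is the displayed integer vector. Then <v, e_j> = <v, u_j> / sqrt(<u_j, u_j>), so |<v, e_j>|^2 = <v, u_j>^2 / <u_j, u_j>.
Coefficients: <v, e_1> = -8/sqrt(8), <v, e_2> = 0/sqrt(18).
Square and sum: Σ |<v, e_j>|^2 = 8.
Compute ||v||^2 = v·v = 17.
Deficit = 17 − 8 = 9 ≥ 0, confirming Bessel's inequality. (The deficit equals ||v − Σ <v,e_j> e_j||^2, the squared distance from v to span{e_j}.)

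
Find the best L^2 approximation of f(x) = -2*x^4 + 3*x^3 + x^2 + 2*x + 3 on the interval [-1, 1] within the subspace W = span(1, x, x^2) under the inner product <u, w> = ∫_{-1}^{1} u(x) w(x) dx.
g(x) = -5*x^2/7 + 19*x/5 + 111/35

The best approximation g ∈ W is the orthogonal projection of f onto W. Writing g = a_0 + a_1 x + a_2 x^2, the coefficients solve the normal equations G · a = b where
  G_{ij} = <φ_i, φ_j> and b_i = <f, φ_i>, with φ_0 = 1, φ_1 = x, φ_2 = x^2.
G =
  [2, 0, 2/3]
  [0, 2/3, 0]
  [2/3, 0, 2/5],
b = (88/15, 38/15, 64/35).
Solving gives a_0 = 111/35, a_1 = 19/5, a_2 = -5/7, so
  g(x) = -5*x^2/7 + 19*x/5 + 111/35.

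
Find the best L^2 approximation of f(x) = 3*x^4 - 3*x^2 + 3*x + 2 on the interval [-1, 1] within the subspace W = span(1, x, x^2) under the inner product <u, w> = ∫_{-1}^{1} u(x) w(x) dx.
g(x) = -3*x^2/7 + 3*x + 61/35

The best approximation g ∈ W is the orthogonal projection of f onto W. Writing g = a_0 + a_1 x + a_2 x^2, the coefficients solve the normal equations G · a = b where
  G_{ij} = <φ_i, φ_j> and b_i = <f, φ_i>, with φ_0 = 1, φ_1 = x, φ_2 = x^2.
G =
  [2, 0, 2/3]
  [0, 2/3, 0]
  [2/3, 0, 2/5],
b = (16/5, 2, 104/105).
Solving gives a_0 = 61/35, a_1 = 3, a_2 = -3/7, so
  g(x) = -3*x^2/7 + 3*x + 61/35.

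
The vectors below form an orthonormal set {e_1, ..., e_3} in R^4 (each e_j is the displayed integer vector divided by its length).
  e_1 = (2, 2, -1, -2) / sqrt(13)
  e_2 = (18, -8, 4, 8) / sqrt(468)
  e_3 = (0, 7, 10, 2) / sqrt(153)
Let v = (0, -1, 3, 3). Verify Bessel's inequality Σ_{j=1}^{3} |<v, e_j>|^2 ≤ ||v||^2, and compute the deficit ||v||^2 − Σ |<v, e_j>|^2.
Σ |<v, e_j>|^2 = 322/17; ||v||^2 = 19; deficit = 1/17

Write each e_j = u_j / sqrt(<u_j, u_j>) where u_j is the displayed integer vector. Then <v, e_j> = <v, u_j> / sqrt(<u_j, u_j>), so |<v, e_j>|^2 = <v, u_j>^2 / <u_j, u_j>.
Coefficients: <v, e_1> = -11/sqrt(13), <v, e_2> = 44/sqrt(468), <v, e_3> = 29/sqrt(153).
Square and sum: Σ |<v, e_j>|^2 = 322/17.
Compute ||v||^2 = v·v = 19.
Deficit = 19 − 322/17 = 1/17 ≥ 0, confirming Bessel's inequality. (The deficit equals ||v − Σ <v,e_j> e_j||^2, the squared distance from v to span{e_j}.)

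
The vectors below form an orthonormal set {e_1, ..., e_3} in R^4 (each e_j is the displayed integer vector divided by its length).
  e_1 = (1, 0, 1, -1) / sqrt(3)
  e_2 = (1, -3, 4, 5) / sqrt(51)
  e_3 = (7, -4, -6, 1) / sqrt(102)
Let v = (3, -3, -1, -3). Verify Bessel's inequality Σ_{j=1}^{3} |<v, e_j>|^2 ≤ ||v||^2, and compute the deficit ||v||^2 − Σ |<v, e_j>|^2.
Σ |<v, e_j>|^2 = 22; ||v||^2 = 28; deficit = 6

Write each e_j = u_j / sqrt(<u_j, u_j>) where u_j is the displayed integer vector. Then <v, e_j> = <v, u_j> / sqrt(<u_j, u_j>), so |<v, e_j>|^2 = <v, u_j>^2 / <u_j, u_j>.
Coefficients: <v, e_1> = 5/sqrt(3), <v, e_2> = -7/sqrt(51), <v, e_3> = 36/sqrt(102).
Square and sum: Σ |<v, e_j>|^2 = 22.
Compute ||v||^2 = v·v = 28.
Deficit = 28 − 22 = 6 ≥ 0, confirming Bessel's inequality. (The deficit equals ||v − Σ <v,e_j> e_j||^2, the squared distance from v to span{e_j}.)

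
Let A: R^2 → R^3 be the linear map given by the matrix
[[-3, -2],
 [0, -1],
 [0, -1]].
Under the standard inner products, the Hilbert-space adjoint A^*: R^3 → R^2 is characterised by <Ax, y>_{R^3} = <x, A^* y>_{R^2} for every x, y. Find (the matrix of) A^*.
A^* = A^T =
[[-3, 0, 0],
 [-2, -1, -1]]

For real matrices with standard dot products, the defining identity <Ax, y> = <x, A^* y> gives (Ax)^T y = x^T (A^*) y, i.e. x^T A^T y = x^T (A^*) y. Since this holds for all x, y, we must have A^* = A^T. Therefore
A^* =
[[-3, 0, 0],
 [-2, -1, -1]].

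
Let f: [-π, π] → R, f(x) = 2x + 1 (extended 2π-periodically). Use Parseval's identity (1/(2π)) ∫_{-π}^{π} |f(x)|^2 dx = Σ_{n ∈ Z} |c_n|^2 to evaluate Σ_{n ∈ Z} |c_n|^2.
Σ |c_n|^2 = 4π^2/3 + 1

Expand and integrate term by term over [-π, π]:
  ∫ (2x)^2 dx = 4·(2π^3/3); ∫ 2·2·(1)·x dx = 0 (odd integrand); ∫ 1^2 dx = 1·2π.
So (1/(2π)) ∫_{-π}^{π} (2x + 1)^2 dx = 4π^2/3 + 1 = 4π^2/3 + 1.
Parseval ⇒ Σ |c_n|^2 = 4π^2/3 + 1.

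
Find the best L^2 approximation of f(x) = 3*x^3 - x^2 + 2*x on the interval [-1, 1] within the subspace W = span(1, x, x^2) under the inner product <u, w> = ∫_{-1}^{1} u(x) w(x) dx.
g(x) = -x^2 + 19*x/5

The best approximation g ∈ W is the orthogonal projection of f onto W. Writing g = a_0 + a_1 x + a_2 x^2, the coefficients solve the normal equations G · a = b where
  G_{ij} = <φ_i, φ_j> and b_i = <f, φ_i>, with φ_0 = 1, φ_1 = x, φ_2 = x^2.
G =
  [2, 0, 2/3]
  [0, 2/3, 0]
  [2/3, 0, 2/5],
b = (-2/3, 38/15, -2/5).
Solving gives a_0 = 0, a_1 = 19/5, a_2 = -1, so
  g(x) = -x^2 + 19*x/5.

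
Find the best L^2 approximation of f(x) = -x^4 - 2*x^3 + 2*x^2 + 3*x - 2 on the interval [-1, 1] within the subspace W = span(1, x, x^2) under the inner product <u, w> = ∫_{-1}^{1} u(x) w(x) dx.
g(x) = 8*x^2/7 + 9*x/5 - 67/35

The best approximation g ∈ W is the orthogonal projection of f onto W. Writing g = a_0 + a_1 x + a_2 x^2, the coefficients solve the normal equations G · a = b where
  G_{ij} = <φ_i, φ_j> and b_i = <f, φ_i>, with φ_0 = 1, φ_1 = x, φ_2 = x^2.
G =
  [2, 0, 2/3]
  [0, 2/3, 0]
  [2/3, 0, 2/5],
b = (-46/15, 6/5, -86/105).
Solving gives a_0 = -67/35, a_1 = 9/5, a_2 = 8/7, so
  g(x) = 8*x^2/7 + 9*x/5 - 67/35.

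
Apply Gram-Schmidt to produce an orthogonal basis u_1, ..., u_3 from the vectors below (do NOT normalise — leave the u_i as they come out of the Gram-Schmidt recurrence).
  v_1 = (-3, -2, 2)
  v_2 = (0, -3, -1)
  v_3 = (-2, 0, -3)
Orthogonal basis:
  u_1 = (-3, -2, 2)
  u_2 = (12/17, -43/17, -25/17)
  u_3 = (-172/77, 129/154, -387/154)

Apply the Gram-Schmidt recurrence
  u_1 = v_1
  u_i = v_i − Σ_{j<i} ((v_i · u_j) / (u_j · u_j)) · u_j.

Step by step this gives:
  u_1 = (-3, -2, 2)
  u_2 = (12/17, -43/17, -25/17)
  u_3 = (-172/77, 129/154, -387/154)

Orthogonality check:
  u_2 · u_1 = 0 (should be 0)
  u_3 · u_1 = 0 (should be 0)
  u_3 · u_2 = 0 (should be 0)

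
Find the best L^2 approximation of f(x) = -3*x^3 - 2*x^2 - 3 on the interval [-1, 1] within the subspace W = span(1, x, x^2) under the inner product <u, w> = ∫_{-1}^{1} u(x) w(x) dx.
g(x) = -2*x^2 - 9*x/5 - 3

The best approximation g ∈ W is the orthogonal projection of f onto W. Writing g = a_0 + a_1 x + a_2 x^2, the coefficients solve the normal equations G · a = b where
  G_{ij} = <φ_i, φ_j> and b_i = <f, φ_i>, with φ_0 = 1, φ_1 = x, φ_2 = x^2.
G =
  [2, 0, 2/3]
  [0, 2/3, 0]
  [2/3, 0, 2/5],
b = (-22/3, -6/5, -14/5).
Solving gives a_0 = -3, a_1 = -9/5, a_2 = -2, so
  g(x) = -2*x^2 - 9*x/5 - 3.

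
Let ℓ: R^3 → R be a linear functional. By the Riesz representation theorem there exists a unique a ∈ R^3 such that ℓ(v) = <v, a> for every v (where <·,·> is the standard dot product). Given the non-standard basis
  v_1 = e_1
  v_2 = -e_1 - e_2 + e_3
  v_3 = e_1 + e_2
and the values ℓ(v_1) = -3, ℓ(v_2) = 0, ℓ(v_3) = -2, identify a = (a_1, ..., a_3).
a = (-3, 1, -2)

Write a = (a_1, ..., a_3) in the standard basis. For each basis vector v_i, ℓ(v_i) = <v_i, a> is a linear equation in the a_j's. Collect the n equations into a matrix system V a = ℓ, where row i of V is v_i (expressed in the standard basis). Since V is invertible (lower-triangular with 1s on the diagonal, up to permutation), solve by back-substitution:
  V =
[[1, 0, 0],
 [-1, -1, 1],
 [1, 1, 0]]
  V a = (-3, 0, -2)
Solving gives a = (-3, 1, -2).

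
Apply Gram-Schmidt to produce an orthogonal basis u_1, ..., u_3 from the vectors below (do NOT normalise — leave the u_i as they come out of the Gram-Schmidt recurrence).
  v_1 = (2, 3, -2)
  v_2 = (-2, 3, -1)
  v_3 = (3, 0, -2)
Orthogonal basis:
  u_1 = (2, 3, -2)
  u_2 = (-48/17, 30/17, -3/17)
  u_3 = (-5/21, -10/21, -20/21)

Apply the Gram-Schmidt recurrence
  u_1 = v_1
  u_i = v_i − Σ_{j<i} ((v_i · u_j) / (u_j · u_j)) · u_j.

Step by step this gives:
  u_1 = (2, 3, -2)
  u_2 = (-48/17, 30/17, -3/17)
  u_3 = (-5/21, -10/21, -20/21)

Orthogonality check:
  u_2 · u_1 = 0 (should be 0)
  u_3 · u_1 = 0 (should be 0)
  u_3 · u_2 = 0 (should be 0)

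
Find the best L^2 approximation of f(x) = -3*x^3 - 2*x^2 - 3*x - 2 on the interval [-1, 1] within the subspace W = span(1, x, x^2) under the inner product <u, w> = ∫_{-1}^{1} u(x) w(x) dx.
g(x) = -2*x^2 - 24*x/5 - 2

The best approximation g ∈ W is the orthogonal projection of f onto W. Writing g = a_0 + a_1 x + a_2 x^2, the coefficients solve the normal equations G · a = b where
  G_{ij} = <φ_i, φ_j> and b_i = <f, φ_i>, with φ_0 = 1, φ_1 = x, φ_2 = x^2.
G =
  [2, 0, 2/3]
  [0, 2/3, 0]
  [2/3, 0, 2/5],
b = (-16/3, -16/5, -32/15).
Solving gives a_0 = -2, a_1 = -24/5, a_2 = -2, so
  g(x) = -2*x^2 - 24*x/5 - 2.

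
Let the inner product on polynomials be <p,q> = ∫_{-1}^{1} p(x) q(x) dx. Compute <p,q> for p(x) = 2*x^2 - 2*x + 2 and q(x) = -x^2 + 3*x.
<p,q> = -92/15

Expand the product: p(x)·q(x) = -2*x^4 + 8*x^3 - 8*x^2 + 6*x.
∫_{-1}^{1} of each monomial x^k gives [2/(k+1) if k even, 0 if k odd]. Integrating term-by-term (or equivalently evaluating the antiderivative F(x) = -2*x^5/5 + 2*x^4 - 8*x^3/3 + 3*x^2 at the endpoints):
  F(1) − F(−1) = 29/15 − (121/15) = -92/15.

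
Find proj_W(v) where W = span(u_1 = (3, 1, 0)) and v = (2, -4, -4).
proj_W(v) = (3/5, 1/5, 0)

Set up U = [u_1 | ... | u_1] ∈ R^(3×1). The projector onto W = col(U) is P = U (U^T U)^(-1) U^T.
Compute U^T U =
  [10],
and U^T v = (2).
Solve U^T U · c = U^T v for the coefficients: c = (1/5). The projection is proj_W(v) = U c.
Check: (v - proj_W(v)) · u_1 = 0  (should be 0).
Result: proj_W(v) = (3/5, 1/5, 0).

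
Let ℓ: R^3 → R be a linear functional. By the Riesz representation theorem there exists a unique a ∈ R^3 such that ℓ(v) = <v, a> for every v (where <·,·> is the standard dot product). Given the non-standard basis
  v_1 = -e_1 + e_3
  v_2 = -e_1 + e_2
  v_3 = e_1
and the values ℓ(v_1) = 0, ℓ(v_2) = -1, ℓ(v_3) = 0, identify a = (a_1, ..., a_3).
a = (0, -1, 0)

Write a = (a_1, ..., a_3) in the standard basis. For each basis vector v_i, ℓ(v_i) = <v_i, a> is a linear equation in the a_j's. Collect the n equations into a matrix system V a = ℓ, where row i of V is v_i (expressed in the standard basis). Since V is invertible (lower-triangular with 1s on the diagonal, up to permutation), solve by back-substitution:
  V =
[[-1, 0, 1],
 [-1, 1, 0],
 [1, 0, 0]]
  V a = (0, -1, 0)
Solving gives a = (0, -1, 0).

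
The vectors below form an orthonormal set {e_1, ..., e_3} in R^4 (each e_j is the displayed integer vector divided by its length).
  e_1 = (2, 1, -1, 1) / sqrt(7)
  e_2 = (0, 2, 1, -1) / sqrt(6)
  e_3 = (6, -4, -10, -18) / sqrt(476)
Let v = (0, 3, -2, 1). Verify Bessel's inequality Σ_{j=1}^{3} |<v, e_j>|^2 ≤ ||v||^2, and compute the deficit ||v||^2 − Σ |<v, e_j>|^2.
Σ |<v, e_j>|^2 = 233/34; ||v||^2 = 14; deficit = 243/34

Write each e_j = u_j / sqrt(<u_j, u_j>) where u_j is the displayed integer vector. Then <v, e_j> = <v, u_j> / sqrt(<u_j, u_j>), so |<v, e_j>|^2 = <v, u_j>^2 / <u_j, u_j>.
Coefficients: <v, e_1> = 6/sqrt(7), <v, e_2> = 3/sqrt(6), <v, e_3> = -10/sqrt(476).
Square and sum: Σ |<v, e_j>|^2 = 233/34.
Compute ||v||^2 = v·v = 14.
Deficit = 14 − 233/34 = 243/34 ≥ 0, confirming Bessel's inequality. (The deficit equals ||v − Σ <v,e_j> e_j||^2, the squared distance from v to span{e_j}.)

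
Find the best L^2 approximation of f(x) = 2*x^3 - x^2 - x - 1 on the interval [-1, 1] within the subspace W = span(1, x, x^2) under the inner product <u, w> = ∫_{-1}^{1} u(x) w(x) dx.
g(x) = -x^2 + x/5 - 1

The best approximation g ∈ W is the orthogonal projection of f onto W. Writing g = a_0 + a_1 x + a_2 x^2, the coefficients solve the normal equations G · a = b where
  G_{ij} = <φ_i, φ_j> and b_i = <f, φ_i>, with φ_0 = 1, φ_1 = x, φ_2 = x^2.
G =
  [2, 0, 2/3]
  [0, 2/3, 0]
  [2/3, 0, 2/5],
b = (-8/3, 2/15, -16/15).
Solving gives a_0 = -1, a_1 = 1/5, a_2 = -1, so
  g(x) = -x^2 + x/5 - 1.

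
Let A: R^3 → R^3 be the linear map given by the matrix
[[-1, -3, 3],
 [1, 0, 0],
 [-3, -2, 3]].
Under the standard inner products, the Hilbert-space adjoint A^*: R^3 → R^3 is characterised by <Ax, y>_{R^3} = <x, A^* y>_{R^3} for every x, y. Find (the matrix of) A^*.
A^* = A^T =
[[-1, 1, -3],
 [-3, 0, -2],
 [3, 0, 3]]

For real matrices with standard dot products, the defining identity <Ax, y> = <x, A^* y> gives (Ax)^T y = x^T (A^*) y, i.e. x^T A^T y = x^T (A^*) y. Since this holds for all x, y, we must have A^* = A^T. Therefore
A^* =
[[-1, 1, -3],
 [-3, 0, -2],
 [3, 0, 3]].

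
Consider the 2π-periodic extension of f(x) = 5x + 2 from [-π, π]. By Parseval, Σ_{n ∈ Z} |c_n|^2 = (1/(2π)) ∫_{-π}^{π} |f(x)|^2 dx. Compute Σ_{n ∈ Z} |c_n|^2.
Σ |c_n|^2 = 25π^2/3 + 4

Expand and integrate term by term over [-π, π]:
  ∫ (5x)^2 dx = 25·(2π^3/3); ∫ 2·5·(2)·x dx = 0 (odd integrand); ∫ 2^2 dx = 4·2π.
So (1/(2π)) ∫_{-π}^{π} (5x + 2)^2 dx = 25π^2/3 + 4 = 25π^2/3 + 4.
Parseval ⇒ Σ |c_n|^2 = 25π^2/3 + 4.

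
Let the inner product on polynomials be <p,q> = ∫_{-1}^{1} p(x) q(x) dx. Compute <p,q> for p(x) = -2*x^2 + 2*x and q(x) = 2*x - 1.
<p,q> = 4

Expand the product: p(x)·q(x) = -4*x^3 + 6*x^2 - 2*x.
∫_{-1}^{1} of each monomial x^k gives [2/(k+1) if k even, 0 if k odd]. Integrating term-by-term (or equivalently evaluating the antiderivative F(x) = -x^4 + 2*x^3 - x^2 at the endpoints):
  F(1) − F(−1) = 0 − (-4) = 4.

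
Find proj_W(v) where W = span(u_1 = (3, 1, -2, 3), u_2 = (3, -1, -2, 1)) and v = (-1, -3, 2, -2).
proj_W(v) = (-6/5, -21/10, 4/5, -29/10)

Set up U = [u_1 | ... | u_2] ∈ R^(4×2). The projector onto W = col(U) is P = U (U^T U)^(-1) U^T.
Compute U^T U =
  [23, 15]
  [15, 15],
and U^T v = (-16, -6).
Solve U^T U · c = U^T v for the coefficients: c = (-5/4, 17/20). The projection is proj_W(v) = U c.
Check: (v - proj_W(v)) · u_1 = 0  (should be 0).
Check: (v - proj_W(v)) · u_2 = 0  (should be 0).
Result: proj_W(v) = (-6/5, -21/10, 4/5, -29/10).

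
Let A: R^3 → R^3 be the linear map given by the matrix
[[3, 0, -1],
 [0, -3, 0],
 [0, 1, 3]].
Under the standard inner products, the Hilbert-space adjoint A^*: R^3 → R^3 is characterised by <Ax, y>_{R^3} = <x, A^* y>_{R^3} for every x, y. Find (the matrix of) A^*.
A^* = A^T =
[[3, 0, 0],
 [0, -3, 1],
 [-1, 0, 3]]

For real matrices with standard dot products, the defining identity <Ax, y> = <x, A^* y> gives (Ax)^T y = x^T (A^*) y, i.e. x^T A^T y = x^T (A^*) y. Since this holds for all x, y, we must have A^* = A^T. Therefore
A^* =
[[3, 0, 0],
 [0, -3, 1],
 [-1, 0, 3]].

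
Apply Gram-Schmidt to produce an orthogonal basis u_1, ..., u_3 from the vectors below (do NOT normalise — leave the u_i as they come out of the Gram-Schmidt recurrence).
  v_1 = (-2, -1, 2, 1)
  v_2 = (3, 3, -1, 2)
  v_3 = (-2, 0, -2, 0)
Orthogonal basis:
  u_1 = (-2, -1, 2, 1)
  u_2 = (6/5, 21/10, 4/5, 29/10)
  u_3 = (-250/149, 84/149, -266/149, 116/149)

Apply the Gram-Schmidt recurrence
  u_1 = v_1
  u_i = v_i − Σ_{j<i} ((v_i · u_j) / (u_j · u_j)) · u_j.

Step by step this gives:
  u_1 = (-2, -1, 2, 1)
  u_2 = (6/5, 21/10, 4/5, 29/10)
  u_3 = (-250/149, 84/149, -266/149, 116/149)

Orthogonality check:
  u_2 · u_1 = 0 (should be 0)
  u_3 · u_1 = 0 (should be 0)
  u_3 · u_2 = 0 (should be 0)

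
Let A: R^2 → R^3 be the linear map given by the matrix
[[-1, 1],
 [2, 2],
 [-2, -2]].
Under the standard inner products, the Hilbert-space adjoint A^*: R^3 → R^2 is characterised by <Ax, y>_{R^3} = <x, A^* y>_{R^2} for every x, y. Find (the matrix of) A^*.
A^* = A^T =
[[-1, 2, -2],
 [1, 2, -2]]

For real matrices with standard dot products, the defining identity <Ax, y> = <x, A^* y> gives (Ax)^T y = x^T (A^*) y, i.e. x^T A^T y = x^T (A^*) y. Since this holds for all x, y, we must have A^* = A^T. Therefore
A^* =
[[-1, 2, -2],
 [1, 2, -2]].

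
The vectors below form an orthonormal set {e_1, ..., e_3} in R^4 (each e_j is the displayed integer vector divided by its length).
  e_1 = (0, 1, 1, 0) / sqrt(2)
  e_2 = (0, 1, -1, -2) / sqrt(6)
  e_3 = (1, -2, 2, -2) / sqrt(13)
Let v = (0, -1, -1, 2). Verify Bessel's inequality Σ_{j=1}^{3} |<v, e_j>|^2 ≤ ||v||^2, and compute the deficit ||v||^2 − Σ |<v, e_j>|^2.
Σ |<v, e_j>|^2 = 230/39; ||v||^2 = 6; deficit = 4/39

Write each e_j = u_j / sqrt(<u_j, u_j>) where u_j is the displayed integer vector. Then <v, e_j> = <v, u_j> / sqrt(<u_j, u_j>), so |<v, e_j>|^2 = <v, u_j>^2 / <u_j, u_j>.
Coefficients: <v, e_1> = -2/sqrt(2), <v, e_2> = -4/sqrt(6), <v, e_3> = -4/sqrt(13).
Square and sum: Σ |<v, e_j>|^2 = 230/39.
Compute ||v||^2 = v·v = 6.
Deficit = 6 − 230/39 = 4/39 ≥ 0, confirming Bessel's inequality. (The deficit equals ||v − Σ <v,e_j> e_j||^2, the squared distance from v to span{e_j}.)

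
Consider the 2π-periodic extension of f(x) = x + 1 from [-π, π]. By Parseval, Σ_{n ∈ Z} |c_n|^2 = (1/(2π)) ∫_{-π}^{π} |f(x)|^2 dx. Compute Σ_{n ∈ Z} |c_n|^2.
Σ |c_n|^2 = π^2/3 + 1

Expand and integrate term by term over [-π, π]:
  ∫ (x)^2 dx = 1·(2π^3/3); ∫ 2·1·(1)·x dx = 0 (odd integrand); ∫ 1^2 dx = 1·2π.
So (1/(2π)) ∫_{-π}^{π} (x + 1)^2 dx = 1π^2/3 + 1 = π^2/3 + 1.
Parseval ⇒ Σ |c_n|^2 = π^2/3 + 1.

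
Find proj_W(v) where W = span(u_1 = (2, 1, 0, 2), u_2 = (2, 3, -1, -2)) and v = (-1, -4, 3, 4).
proj_W(v) = (-80/51, -194/51, 77/51, 76/17)

Set up U = [u_1 | ... | u_2] ∈ R^(4×2). The projector onto W = col(U) is P = U (U^T U)^(-1) U^T.
Compute U^T U =
  [9, 3]
  [3, 18],
and U^T v = (2, -25).
Solve U^T U · c = U^T v for the coefficients: c = (37/51, -77/51). The projection is proj_W(v) = U c.
Check: (v - proj_W(v)) · u_1 = 0  (should be 0).
Check: (v - proj_W(v)) · u_2 = 0  (should be 0).
Result: proj_W(v) = (-80/51, -194/51, 77/51, 76/17).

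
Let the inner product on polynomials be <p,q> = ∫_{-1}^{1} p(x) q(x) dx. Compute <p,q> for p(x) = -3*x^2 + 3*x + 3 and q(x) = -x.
<p,q> = -2

Expand the product: p(x)·q(x) = 3*x^3 - 3*x^2 - 3*x.
∫_{-1}^{1} of each monomial x^k gives [2/(k+1) if k even, 0 if k odd]. Integrating term-by-term (or equivalently evaluating the antiderivative F(x) = 3*x^4/4 - x^3 - 3*x^2/2 at the endpoints):
  F(1) − F(−1) = -7/4 − (1/4) = -2.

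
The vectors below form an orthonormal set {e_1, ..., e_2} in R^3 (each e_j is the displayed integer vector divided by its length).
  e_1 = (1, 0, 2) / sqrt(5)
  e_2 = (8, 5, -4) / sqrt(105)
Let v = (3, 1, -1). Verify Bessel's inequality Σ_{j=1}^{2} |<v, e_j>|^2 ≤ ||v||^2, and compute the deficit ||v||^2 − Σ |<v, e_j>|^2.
Σ |<v, e_j>|^2 = 74/7; ||v||^2 = 11; deficit = 3/7

Write each e_j = u_j / sqrt(<u_j, u_j>) where u_j is the displayed integer vector. Then <v, e_j> = <v, u_j> / sqrt(<u_j, u_j>), so |<v, e_j>|^2 = <v, u_j>^2 / <u_j, u_j>.
Coefficients: <v, e_1> = 1/sqrt(5), <v, e_2> = 33/sqrt(105).
Square and sum: Σ |<v, e_j>|^2 = 74/7.
Compute ||v||^2 = v·v = 11.
Deficit = 11 − 74/7 = 3/7 ≥ 0, confirming Bessel's inequality. (The deficit equals ||v − Σ <v,e_j> e_j||^2, the squared distance from v to span{e_j}.)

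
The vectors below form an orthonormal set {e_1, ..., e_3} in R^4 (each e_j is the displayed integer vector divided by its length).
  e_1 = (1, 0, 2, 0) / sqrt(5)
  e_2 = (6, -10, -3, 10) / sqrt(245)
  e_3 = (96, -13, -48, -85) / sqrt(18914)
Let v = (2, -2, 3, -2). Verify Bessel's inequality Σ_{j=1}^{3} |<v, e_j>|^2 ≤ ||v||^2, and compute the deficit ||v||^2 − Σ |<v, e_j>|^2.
Σ |<v, e_j>|^2 = 3085/193; ||v||^2 = 21; deficit = 968/193

Write each e_j = u_j / sqrt(<u_j, u_j>) where u_j is the displayed integer vector. Then <v, e_j> = <v, u_j> / sqrt(<u_j, u_j>), so |<v, e_j>|^2 = <v, u_j>^2 / <u_j, u_j>.
Coefficients: <v, e_1> = 8/sqrt(5), <v, e_2> = 3/sqrt(245), <v, e_3> = 244/sqrt(18914).
Square and sum: Σ |<v, e_j>|^2 = 3085/193.
Compute ||v||^2 = v·v = 21.
Deficit = 21 − 3085/193 = 968/193 ≥ 0, confirming Bessel's inequality. (The deficit equals ||v − Σ <v,e_j> e_j||^2, the squared distance from v to span{e_j}.)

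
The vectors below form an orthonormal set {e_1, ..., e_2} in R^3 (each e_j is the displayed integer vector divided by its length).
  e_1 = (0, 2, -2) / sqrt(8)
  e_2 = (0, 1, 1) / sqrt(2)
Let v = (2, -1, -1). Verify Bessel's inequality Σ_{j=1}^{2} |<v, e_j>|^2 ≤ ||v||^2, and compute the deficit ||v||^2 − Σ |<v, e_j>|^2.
Σ |<v, e_j>|^2 = 2; ||v||^2 = 6; deficit = 4

Write each e_j = u_j / sqrt(<u_j, u_j>) where u_j is the displayed integer vector. Then <v, e_j> = <v, u_j> / sqrt(<u_j, u_j>), so |<v, e_j>|^2 = <v, u_j>^2 / <u_j, u_j>.
Coefficients: <v, e_1> = 0/sqrt(8), <v, e_2> = -2/sqrt(2).
Square and sum: Σ |<v, e_j>|^2 = 2.
Compute ||v||^2 = v·v = 6.
Deficit = 6 − 2 = 4 ≥ 0, confirming Bessel's inequality. (The deficit equals ||v − Σ <v,e_j> e_j||^2, the squared distance from v to span{e_j}.)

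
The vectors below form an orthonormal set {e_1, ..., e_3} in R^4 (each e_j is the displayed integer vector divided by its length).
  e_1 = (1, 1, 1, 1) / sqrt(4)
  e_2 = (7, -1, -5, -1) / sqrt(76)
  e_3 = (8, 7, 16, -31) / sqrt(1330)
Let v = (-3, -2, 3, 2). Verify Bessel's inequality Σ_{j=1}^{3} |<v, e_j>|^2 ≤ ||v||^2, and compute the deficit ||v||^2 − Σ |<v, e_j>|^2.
Σ |<v, e_j>|^2 = 668/35; ||v||^2 = 26; deficit = 242/35

Write each e_j = u_j / sqrt(<u_j, u_j>) where u_j is the displayed integer vector. Then <v, e_j> = <v, u_j> / sqrt(<u_j, u_j>), so |<v, e_j>|^2 = <v, u_j>^2 / <u_j, u_j>.
Coefficients: <v, e_1> = 0/sqrt(4), <v, e_2> = -36/sqrt(76), <v, e_3> = -52/sqrt(1330).
Square and sum: Σ |<v, e_j>|^2 = 668/35.
Compute ||v||^2 = v·v = 26.
Deficit = 26 − 668/35 = 242/35 ≥ 0, confirming Bessel's inequality. (The deficit equals ||v − Σ <v,e_j> e_j||^2, the squared distance from v to span{e_j}.)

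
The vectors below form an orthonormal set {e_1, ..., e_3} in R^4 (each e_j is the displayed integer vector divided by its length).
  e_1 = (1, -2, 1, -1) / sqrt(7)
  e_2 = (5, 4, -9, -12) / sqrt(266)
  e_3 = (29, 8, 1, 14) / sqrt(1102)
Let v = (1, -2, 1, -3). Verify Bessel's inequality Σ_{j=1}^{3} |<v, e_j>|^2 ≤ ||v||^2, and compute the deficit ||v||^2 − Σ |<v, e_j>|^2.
Σ |<v, e_j>|^2 = 419/29; ||v||^2 = 15; deficit = 16/29

Write each e_j = u_j / sqrt(<u_j, u_j>) where u_j is the displayed integer vector. Then <v, e_j> = <v, u_j> / sqrt(<u_j, u_j>), so |<v, e_j>|^2 = <v, u_j>^2 / <u_j, u_j>.
Coefficients: <v, e_1> = 9/sqrt(7), <v, e_2> = 24/sqrt(266), <v, e_3> = -28/sqrt(1102).
Square and sum: Σ |<v, e_j>|^2 = 419/29.
Compute ||v||^2 = v·v = 15.
Deficit = 15 − 419/29 = 16/29 ≥ 0, confirming Bessel's inequality. (The deficit equals ||v − Σ <v,e_j> e_j||^2, the squared distance from v to span{e_j}.)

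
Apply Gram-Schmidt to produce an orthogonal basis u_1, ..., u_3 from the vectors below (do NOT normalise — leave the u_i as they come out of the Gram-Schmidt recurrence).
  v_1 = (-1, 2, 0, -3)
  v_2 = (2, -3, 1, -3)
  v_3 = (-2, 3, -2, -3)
Orthogonal basis:
  u_1 = (-1, 2, 0, -3)
  u_2 = (29/14, -22/7, 1, -39/14)
  u_3 = (-43/321, -134/321, -541/321, -25/107)

Apply the Gram-Schmidt recurrence
  u_1 = v_1
  u_i = v_i − Σ_{j<i} ((v_i · u_j) / (u_j · u_j)) · u_j.

Step by step this gives:
  u_1 = (-1, 2, 0, -3)
  u_2 = (29/14, -22/7, 1, -39/14)
  u_3 = (-43/321, -134/321, -541/321, -25/107)

Orthogonality check:
  u_2 · u_1 = 0 (should be 0)
  u_3 · u_1 = 0 (should be 0)
  u_3 · u_2 = 0 (should be 0)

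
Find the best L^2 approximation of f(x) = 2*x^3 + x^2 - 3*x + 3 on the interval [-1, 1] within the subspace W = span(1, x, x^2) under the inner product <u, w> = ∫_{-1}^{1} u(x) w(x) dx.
g(x) = x^2 - 9*x/5 + 3

The best approximation g ∈ W is the orthogonal projection of f onto W. Writing g = a_0 + a_1 x + a_2 x^2, the coefficients solve the normal equations G · a = b where
  G_{ij} = <φ_i, φ_j> and b_i = <f, φ_i>, with φ_0 = 1, φ_1 = x, φ_2 = x^2.
G =
  [2, 0, 2/3]
  [0, 2/3, 0]
  [2/3, 0, 2/5],
b = (20/3, -6/5, 12/5).
Solving gives a_0 = 3, a_1 = -9/5, a_2 = 1, so
  g(x) = x^2 - 9*x/5 + 3.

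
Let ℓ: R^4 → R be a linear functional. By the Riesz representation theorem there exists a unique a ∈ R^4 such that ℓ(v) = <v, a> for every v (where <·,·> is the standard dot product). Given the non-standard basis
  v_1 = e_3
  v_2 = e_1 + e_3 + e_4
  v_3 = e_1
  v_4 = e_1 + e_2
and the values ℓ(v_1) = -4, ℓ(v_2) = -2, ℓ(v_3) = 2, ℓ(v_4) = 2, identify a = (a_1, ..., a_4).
a = (2, 0, -4, 0)

Write a = (a_1, ..., a_4) in the standard basis. For each basis vector v_i, ℓ(v_i) = <v_i, a> is a linear equation in the a_j's. Collect the n equations into a matrix system V a = ℓ, where row i of V is v_i (expressed in the standard basis). Since V is invertible (lower-triangular with 1s on the diagonal, up to permutation), solve by back-substitution:
  V =
[[0, 0, 1, 0],
 [1, 0, 1, 1],
 [1, 0, 0, 0],
 [1, 1, 0, 0]]
  V a = (-4, -2, 2, 2)
Solving gives a = (2, 0, -4, 0).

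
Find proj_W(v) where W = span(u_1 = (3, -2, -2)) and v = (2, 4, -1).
proj_W(v) = (0, 0, 0)

Set up U = [u_1 | ... | u_1] ∈ R^(3×1). The projector onto W = col(U) is P = U (U^T U)^(-1) U^T.
Compute U^T U =
  [17],
and U^T v = (0).
Solve U^T U · c = U^T v for the coefficients: c = (0). The projection is proj_W(v) = U c.
Check: (v - proj_W(v)) · u_1 = 0  (should be 0).
Result: proj_W(v) = (0, 0, 0).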